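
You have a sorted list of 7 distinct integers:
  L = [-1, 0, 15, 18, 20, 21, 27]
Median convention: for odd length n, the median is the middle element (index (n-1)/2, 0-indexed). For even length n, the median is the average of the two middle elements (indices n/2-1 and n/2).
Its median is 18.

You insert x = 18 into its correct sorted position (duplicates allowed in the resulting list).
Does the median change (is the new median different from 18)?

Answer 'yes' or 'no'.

Old median = 18
Insert x = 18
New median = 18
Changed? no

Answer: no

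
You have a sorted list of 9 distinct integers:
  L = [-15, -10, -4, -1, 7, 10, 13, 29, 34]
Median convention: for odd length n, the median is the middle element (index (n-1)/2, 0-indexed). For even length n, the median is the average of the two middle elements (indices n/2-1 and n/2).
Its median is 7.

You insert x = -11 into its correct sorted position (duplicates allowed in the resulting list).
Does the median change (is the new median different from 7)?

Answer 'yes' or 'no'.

Answer: yes

Derivation:
Old median = 7
Insert x = -11
New median = 3
Changed? yes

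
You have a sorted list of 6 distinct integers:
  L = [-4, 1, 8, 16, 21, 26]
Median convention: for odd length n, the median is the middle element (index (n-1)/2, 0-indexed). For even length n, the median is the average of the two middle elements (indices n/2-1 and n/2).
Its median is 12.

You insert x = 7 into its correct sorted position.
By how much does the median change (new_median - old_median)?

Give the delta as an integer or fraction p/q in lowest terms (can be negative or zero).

Answer: -4

Derivation:
Old median = 12
After inserting x = 7: new sorted = [-4, 1, 7, 8, 16, 21, 26]
New median = 8
Delta = 8 - 12 = -4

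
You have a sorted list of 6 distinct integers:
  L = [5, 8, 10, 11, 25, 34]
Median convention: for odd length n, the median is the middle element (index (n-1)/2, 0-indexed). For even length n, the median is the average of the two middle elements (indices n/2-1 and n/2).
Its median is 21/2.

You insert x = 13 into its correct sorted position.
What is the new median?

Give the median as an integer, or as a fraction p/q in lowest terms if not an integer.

Answer: 11

Derivation:
Old list (sorted, length 6): [5, 8, 10, 11, 25, 34]
Old median = 21/2
Insert x = 13
Old length even (6). Middle pair: indices 2,3 = 10,11.
New length odd (7). New median = single middle element.
x = 13: 4 elements are < x, 2 elements are > x.
New sorted list: [5, 8, 10, 11, 13, 25, 34]
New median = 11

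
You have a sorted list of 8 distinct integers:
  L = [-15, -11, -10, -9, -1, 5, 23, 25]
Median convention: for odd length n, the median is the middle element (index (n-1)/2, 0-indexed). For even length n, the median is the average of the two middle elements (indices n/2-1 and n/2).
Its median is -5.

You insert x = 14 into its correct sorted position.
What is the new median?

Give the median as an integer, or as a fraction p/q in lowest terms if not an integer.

Answer: -1

Derivation:
Old list (sorted, length 8): [-15, -11, -10, -9, -1, 5, 23, 25]
Old median = -5
Insert x = 14
Old length even (8). Middle pair: indices 3,4 = -9,-1.
New length odd (9). New median = single middle element.
x = 14: 6 elements are < x, 2 elements are > x.
New sorted list: [-15, -11, -10, -9, -1, 5, 14, 23, 25]
New median = -1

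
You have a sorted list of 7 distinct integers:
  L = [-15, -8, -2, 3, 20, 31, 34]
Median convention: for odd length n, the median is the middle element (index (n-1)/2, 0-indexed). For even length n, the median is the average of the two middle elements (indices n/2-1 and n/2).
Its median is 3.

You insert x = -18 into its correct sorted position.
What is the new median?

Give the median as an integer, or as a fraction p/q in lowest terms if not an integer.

Answer: 1/2

Derivation:
Old list (sorted, length 7): [-15, -8, -2, 3, 20, 31, 34]
Old median = 3
Insert x = -18
Old length odd (7). Middle was index 3 = 3.
New length even (8). New median = avg of two middle elements.
x = -18: 0 elements are < x, 7 elements are > x.
New sorted list: [-18, -15, -8, -2, 3, 20, 31, 34]
New median = 1/2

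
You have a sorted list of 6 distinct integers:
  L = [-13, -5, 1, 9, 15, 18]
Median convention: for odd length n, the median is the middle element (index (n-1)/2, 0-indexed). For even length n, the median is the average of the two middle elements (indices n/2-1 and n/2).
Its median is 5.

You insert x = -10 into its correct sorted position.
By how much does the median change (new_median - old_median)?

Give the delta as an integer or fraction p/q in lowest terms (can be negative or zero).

Old median = 5
After inserting x = -10: new sorted = [-13, -10, -5, 1, 9, 15, 18]
New median = 1
Delta = 1 - 5 = -4

Answer: -4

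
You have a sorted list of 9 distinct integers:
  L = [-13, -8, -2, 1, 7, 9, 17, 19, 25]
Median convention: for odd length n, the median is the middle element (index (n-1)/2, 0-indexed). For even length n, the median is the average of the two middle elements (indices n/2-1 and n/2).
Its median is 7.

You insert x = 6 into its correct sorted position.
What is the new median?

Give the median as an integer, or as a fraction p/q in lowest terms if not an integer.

Answer: 13/2

Derivation:
Old list (sorted, length 9): [-13, -8, -2, 1, 7, 9, 17, 19, 25]
Old median = 7
Insert x = 6
Old length odd (9). Middle was index 4 = 7.
New length even (10). New median = avg of two middle elements.
x = 6: 4 elements are < x, 5 elements are > x.
New sorted list: [-13, -8, -2, 1, 6, 7, 9, 17, 19, 25]
New median = 13/2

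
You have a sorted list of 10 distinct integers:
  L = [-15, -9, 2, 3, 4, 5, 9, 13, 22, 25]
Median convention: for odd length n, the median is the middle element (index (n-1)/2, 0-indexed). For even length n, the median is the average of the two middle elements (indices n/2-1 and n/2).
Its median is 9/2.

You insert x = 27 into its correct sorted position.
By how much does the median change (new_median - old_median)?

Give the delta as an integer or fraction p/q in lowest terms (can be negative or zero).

Answer: 1/2

Derivation:
Old median = 9/2
After inserting x = 27: new sorted = [-15, -9, 2, 3, 4, 5, 9, 13, 22, 25, 27]
New median = 5
Delta = 5 - 9/2 = 1/2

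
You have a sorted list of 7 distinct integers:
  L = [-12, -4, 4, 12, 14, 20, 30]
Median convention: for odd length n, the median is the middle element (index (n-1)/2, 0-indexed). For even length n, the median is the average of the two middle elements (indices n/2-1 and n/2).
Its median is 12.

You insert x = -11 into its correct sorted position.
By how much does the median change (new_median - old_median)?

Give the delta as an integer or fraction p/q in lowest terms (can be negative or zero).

Answer: -4

Derivation:
Old median = 12
After inserting x = -11: new sorted = [-12, -11, -4, 4, 12, 14, 20, 30]
New median = 8
Delta = 8 - 12 = -4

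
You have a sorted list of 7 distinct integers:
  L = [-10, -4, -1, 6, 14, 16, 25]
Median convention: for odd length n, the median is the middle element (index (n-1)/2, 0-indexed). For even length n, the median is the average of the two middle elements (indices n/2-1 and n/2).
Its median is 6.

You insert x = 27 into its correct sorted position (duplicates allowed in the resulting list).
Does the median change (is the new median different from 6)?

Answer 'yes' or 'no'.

Answer: yes

Derivation:
Old median = 6
Insert x = 27
New median = 10
Changed? yes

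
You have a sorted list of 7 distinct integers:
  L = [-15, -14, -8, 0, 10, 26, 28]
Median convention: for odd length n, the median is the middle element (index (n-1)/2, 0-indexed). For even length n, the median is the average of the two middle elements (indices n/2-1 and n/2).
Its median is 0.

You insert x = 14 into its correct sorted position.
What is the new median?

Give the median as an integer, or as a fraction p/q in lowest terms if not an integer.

Old list (sorted, length 7): [-15, -14, -8, 0, 10, 26, 28]
Old median = 0
Insert x = 14
Old length odd (7). Middle was index 3 = 0.
New length even (8). New median = avg of two middle elements.
x = 14: 5 elements are < x, 2 elements are > x.
New sorted list: [-15, -14, -8, 0, 10, 14, 26, 28]
New median = 5

Answer: 5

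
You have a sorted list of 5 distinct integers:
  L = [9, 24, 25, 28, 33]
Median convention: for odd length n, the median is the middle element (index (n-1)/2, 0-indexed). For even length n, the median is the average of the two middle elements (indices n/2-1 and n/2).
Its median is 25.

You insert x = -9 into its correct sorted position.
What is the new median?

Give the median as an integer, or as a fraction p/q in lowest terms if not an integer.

Answer: 49/2

Derivation:
Old list (sorted, length 5): [9, 24, 25, 28, 33]
Old median = 25
Insert x = -9
Old length odd (5). Middle was index 2 = 25.
New length even (6). New median = avg of two middle elements.
x = -9: 0 elements are < x, 5 elements are > x.
New sorted list: [-9, 9, 24, 25, 28, 33]
New median = 49/2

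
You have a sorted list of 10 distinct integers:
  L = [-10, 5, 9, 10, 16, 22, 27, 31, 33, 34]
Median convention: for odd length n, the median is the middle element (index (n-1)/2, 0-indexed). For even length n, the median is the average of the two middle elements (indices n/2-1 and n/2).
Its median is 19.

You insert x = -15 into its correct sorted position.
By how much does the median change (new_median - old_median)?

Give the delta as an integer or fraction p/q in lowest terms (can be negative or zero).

Old median = 19
After inserting x = -15: new sorted = [-15, -10, 5, 9, 10, 16, 22, 27, 31, 33, 34]
New median = 16
Delta = 16 - 19 = -3

Answer: -3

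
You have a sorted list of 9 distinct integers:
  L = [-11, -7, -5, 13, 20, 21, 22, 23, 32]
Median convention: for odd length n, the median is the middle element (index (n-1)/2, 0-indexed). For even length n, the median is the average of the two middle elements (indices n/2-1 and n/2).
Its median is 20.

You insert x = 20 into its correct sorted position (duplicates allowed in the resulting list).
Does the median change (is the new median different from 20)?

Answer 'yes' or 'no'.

Old median = 20
Insert x = 20
New median = 20
Changed? no

Answer: no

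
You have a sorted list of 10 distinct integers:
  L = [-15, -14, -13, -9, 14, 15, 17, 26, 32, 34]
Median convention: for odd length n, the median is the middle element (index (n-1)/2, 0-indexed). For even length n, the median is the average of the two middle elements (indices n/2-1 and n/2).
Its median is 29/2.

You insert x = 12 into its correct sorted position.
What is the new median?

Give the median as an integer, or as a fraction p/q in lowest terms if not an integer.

Old list (sorted, length 10): [-15, -14, -13, -9, 14, 15, 17, 26, 32, 34]
Old median = 29/2
Insert x = 12
Old length even (10). Middle pair: indices 4,5 = 14,15.
New length odd (11). New median = single middle element.
x = 12: 4 elements are < x, 6 elements are > x.
New sorted list: [-15, -14, -13, -9, 12, 14, 15, 17, 26, 32, 34]
New median = 14

Answer: 14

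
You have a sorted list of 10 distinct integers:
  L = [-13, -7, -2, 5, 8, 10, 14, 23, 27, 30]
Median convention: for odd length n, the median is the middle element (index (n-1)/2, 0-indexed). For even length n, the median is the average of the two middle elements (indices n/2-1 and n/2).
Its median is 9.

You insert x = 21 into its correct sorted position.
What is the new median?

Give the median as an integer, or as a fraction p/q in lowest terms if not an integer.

Old list (sorted, length 10): [-13, -7, -2, 5, 8, 10, 14, 23, 27, 30]
Old median = 9
Insert x = 21
Old length even (10). Middle pair: indices 4,5 = 8,10.
New length odd (11). New median = single middle element.
x = 21: 7 elements are < x, 3 elements are > x.
New sorted list: [-13, -7, -2, 5, 8, 10, 14, 21, 23, 27, 30]
New median = 10

Answer: 10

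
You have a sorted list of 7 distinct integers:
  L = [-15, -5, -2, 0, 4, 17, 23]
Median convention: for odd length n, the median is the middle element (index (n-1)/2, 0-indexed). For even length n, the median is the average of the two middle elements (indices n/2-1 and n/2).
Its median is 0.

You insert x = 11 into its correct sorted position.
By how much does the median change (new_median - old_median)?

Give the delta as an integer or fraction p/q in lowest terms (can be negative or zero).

Answer: 2

Derivation:
Old median = 0
After inserting x = 11: new sorted = [-15, -5, -2, 0, 4, 11, 17, 23]
New median = 2
Delta = 2 - 0 = 2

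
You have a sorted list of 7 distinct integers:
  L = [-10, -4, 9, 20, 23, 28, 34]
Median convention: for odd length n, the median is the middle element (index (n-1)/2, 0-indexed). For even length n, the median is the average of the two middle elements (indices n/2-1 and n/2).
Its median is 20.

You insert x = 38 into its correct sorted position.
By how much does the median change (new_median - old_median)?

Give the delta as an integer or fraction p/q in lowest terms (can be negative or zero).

Answer: 3/2

Derivation:
Old median = 20
After inserting x = 38: new sorted = [-10, -4, 9, 20, 23, 28, 34, 38]
New median = 43/2
Delta = 43/2 - 20 = 3/2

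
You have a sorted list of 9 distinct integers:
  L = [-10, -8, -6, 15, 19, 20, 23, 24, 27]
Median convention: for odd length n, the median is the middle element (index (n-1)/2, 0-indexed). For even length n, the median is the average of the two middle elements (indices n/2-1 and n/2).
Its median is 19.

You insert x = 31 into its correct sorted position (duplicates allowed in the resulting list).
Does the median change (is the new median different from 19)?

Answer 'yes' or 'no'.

Old median = 19
Insert x = 31
New median = 39/2
Changed? yes

Answer: yes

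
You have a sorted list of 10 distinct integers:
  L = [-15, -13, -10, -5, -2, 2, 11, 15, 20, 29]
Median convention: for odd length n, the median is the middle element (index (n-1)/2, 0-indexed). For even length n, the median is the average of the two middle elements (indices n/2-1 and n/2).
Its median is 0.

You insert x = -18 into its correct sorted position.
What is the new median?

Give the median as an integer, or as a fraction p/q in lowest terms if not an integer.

Old list (sorted, length 10): [-15, -13, -10, -5, -2, 2, 11, 15, 20, 29]
Old median = 0
Insert x = -18
Old length even (10). Middle pair: indices 4,5 = -2,2.
New length odd (11). New median = single middle element.
x = -18: 0 elements are < x, 10 elements are > x.
New sorted list: [-18, -15, -13, -10, -5, -2, 2, 11, 15, 20, 29]
New median = -2

Answer: -2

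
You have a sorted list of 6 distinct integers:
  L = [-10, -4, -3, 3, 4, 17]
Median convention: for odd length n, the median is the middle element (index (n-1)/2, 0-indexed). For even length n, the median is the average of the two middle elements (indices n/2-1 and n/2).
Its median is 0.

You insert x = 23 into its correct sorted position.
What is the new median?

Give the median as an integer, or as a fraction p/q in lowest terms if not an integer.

Answer: 3

Derivation:
Old list (sorted, length 6): [-10, -4, -3, 3, 4, 17]
Old median = 0
Insert x = 23
Old length even (6). Middle pair: indices 2,3 = -3,3.
New length odd (7). New median = single middle element.
x = 23: 6 elements are < x, 0 elements are > x.
New sorted list: [-10, -4, -3, 3, 4, 17, 23]
New median = 3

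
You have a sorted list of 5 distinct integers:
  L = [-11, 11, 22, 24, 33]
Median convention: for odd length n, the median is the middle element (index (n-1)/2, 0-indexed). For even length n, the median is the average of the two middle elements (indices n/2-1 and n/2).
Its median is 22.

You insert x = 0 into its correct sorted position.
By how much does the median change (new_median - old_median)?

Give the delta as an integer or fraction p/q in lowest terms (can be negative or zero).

Old median = 22
After inserting x = 0: new sorted = [-11, 0, 11, 22, 24, 33]
New median = 33/2
Delta = 33/2 - 22 = -11/2

Answer: -11/2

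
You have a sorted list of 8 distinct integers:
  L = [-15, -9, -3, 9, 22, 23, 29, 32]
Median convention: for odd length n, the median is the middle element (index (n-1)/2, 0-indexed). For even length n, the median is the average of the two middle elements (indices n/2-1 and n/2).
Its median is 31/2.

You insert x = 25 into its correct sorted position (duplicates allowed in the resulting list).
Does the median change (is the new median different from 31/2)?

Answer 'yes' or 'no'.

Old median = 31/2
Insert x = 25
New median = 22
Changed? yes

Answer: yes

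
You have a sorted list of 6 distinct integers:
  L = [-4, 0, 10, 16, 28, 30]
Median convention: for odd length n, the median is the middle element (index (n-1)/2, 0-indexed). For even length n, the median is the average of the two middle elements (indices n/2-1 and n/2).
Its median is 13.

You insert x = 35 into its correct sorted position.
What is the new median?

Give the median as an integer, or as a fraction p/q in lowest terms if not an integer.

Old list (sorted, length 6): [-4, 0, 10, 16, 28, 30]
Old median = 13
Insert x = 35
Old length even (6). Middle pair: indices 2,3 = 10,16.
New length odd (7). New median = single middle element.
x = 35: 6 elements are < x, 0 elements are > x.
New sorted list: [-4, 0, 10, 16, 28, 30, 35]
New median = 16

Answer: 16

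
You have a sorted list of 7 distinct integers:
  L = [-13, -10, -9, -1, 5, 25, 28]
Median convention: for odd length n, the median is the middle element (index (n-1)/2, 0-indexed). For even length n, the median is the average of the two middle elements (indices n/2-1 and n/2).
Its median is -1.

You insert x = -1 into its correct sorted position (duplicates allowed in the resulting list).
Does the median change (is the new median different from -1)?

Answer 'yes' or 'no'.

Old median = -1
Insert x = -1
New median = -1
Changed? no

Answer: no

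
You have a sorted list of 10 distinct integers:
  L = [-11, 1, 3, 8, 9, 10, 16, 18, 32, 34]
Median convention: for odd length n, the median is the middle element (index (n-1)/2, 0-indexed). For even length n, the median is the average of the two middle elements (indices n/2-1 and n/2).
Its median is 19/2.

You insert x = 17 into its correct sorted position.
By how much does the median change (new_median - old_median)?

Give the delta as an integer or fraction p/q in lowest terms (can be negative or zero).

Answer: 1/2

Derivation:
Old median = 19/2
After inserting x = 17: new sorted = [-11, 1, 3, 8, 9, 10, 16, 17, 18, 32, 34]
New median = 10
Delta = 10 - 19/2 = 1/2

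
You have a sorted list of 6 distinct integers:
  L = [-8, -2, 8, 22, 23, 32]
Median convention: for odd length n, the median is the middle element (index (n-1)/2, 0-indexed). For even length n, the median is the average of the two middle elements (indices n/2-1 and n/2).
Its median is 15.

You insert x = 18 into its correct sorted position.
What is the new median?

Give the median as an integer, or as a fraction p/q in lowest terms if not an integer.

Old list (sorted, length 6): [-8, -2, 8, 22, 23, 32]
Old median = 15
Insert x = 18
Old length even (6). Middle pair: indices 2,3 = 8,22.
New length odd (7). New median = single middle element.
x = 18: 3 elements are < x, 3 elements are > x.
New sorted list: [-8, -2, 8, 18, 22, 23, 32]
New median = 18

Answer: 18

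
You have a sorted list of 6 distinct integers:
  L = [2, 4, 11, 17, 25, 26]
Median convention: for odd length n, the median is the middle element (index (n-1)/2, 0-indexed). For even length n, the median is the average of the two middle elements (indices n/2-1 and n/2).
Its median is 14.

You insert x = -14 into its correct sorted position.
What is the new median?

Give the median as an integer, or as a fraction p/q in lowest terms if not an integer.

Old list (sorted, length 6): [2, 4, 11, 17, 25, 26]
Old median = 14
Insert x = -14
Old length even (6). Middle pair: indices 2,3 = 11,17.
New length odd (7). New median = single middle element.
x = -14: 0 elements are < x, 6 elements are > x.
New sorted list: [-14, 2, 4, 11, 17, 25, 26]
New median = 11

Answer: 11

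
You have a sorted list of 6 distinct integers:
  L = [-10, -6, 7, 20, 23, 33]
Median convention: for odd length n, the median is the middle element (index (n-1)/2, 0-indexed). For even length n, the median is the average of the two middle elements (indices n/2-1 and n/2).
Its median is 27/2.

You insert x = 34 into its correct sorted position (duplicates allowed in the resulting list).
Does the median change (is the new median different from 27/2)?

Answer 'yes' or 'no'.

Answer: yes

Derivation:
Old median = 27/2
Insert x = 34
New median = 20
Changed? yes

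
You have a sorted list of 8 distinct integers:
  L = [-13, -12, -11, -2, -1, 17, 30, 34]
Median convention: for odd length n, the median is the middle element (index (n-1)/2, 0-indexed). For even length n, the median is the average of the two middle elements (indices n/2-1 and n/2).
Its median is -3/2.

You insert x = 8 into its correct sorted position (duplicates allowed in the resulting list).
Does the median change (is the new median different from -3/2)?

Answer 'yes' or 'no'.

Old median = -3/2
Insert x = 8
New median = -1
Changed? yes

Answer: yes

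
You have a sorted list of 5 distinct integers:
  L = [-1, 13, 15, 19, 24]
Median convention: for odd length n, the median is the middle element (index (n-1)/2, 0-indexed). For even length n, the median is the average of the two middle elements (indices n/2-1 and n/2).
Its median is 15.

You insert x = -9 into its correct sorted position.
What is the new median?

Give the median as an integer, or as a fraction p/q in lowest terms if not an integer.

Answer: 14

Derivation:
Old list (sorted, length 5): [-1, 13, 15, 19, 24]
Old median = 15
Insert x = -9
Old length odd (5). Middle was index 2 = 15.
New length even (6). New median = avg of two middle elements.
x = -9: 0 elements are < x, 5 elements are > x.
New sorted list: [-9, -1, 13, 15, 19, 24]
New median = 14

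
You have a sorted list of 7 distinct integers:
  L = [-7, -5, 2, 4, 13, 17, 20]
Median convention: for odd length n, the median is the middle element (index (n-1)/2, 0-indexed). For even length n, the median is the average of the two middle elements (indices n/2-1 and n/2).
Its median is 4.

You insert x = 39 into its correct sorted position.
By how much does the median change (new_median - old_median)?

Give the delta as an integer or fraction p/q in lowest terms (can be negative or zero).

Answer: 9/2

Derivation:
Old median = 4
After inserting x = 39: new sorted = [-7, -5, 2, 4, 13, 17, 20, 39]
New median = 17/2
Delta = 17/2 - 4 = 9/2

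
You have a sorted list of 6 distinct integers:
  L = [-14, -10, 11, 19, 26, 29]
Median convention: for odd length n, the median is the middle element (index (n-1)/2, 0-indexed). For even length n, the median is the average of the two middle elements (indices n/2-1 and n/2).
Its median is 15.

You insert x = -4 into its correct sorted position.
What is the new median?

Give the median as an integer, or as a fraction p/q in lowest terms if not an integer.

Old list (sorted, length 6): [-14, -10, 11, 19, 26, 29]
Old median = 15
Insert x = -4
Old length even (6). Middle pair: indices 2,3 = 11,19.
New length odd (7). New median = single middle element.
x = -4: 2 elements are < x, 4 elements are > x.
New sorted list: [-14, -10, -4, 11, 19, 26, 29]
New median = 11

Answer: 11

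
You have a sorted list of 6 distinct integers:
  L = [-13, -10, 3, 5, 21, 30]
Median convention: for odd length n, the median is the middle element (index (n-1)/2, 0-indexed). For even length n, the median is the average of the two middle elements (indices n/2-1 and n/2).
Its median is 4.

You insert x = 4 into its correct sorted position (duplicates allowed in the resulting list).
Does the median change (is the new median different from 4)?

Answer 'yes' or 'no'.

Old median = 4
Insert x = 4
New median = 4
Changed? no

Answer: no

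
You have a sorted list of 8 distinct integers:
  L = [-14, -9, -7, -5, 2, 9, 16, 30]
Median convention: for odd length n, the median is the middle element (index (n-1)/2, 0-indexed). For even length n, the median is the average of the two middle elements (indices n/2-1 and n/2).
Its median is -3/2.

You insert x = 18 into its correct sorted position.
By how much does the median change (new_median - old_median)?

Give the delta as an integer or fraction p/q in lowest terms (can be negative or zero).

Old median = -3/2
After inserting x = 18: new sorted = [-14, -9, -7, -5, 2, 9, 16, 18, 30]
New median = 2
Delta = 2 - -3/2 = 7/2

Answer: 7/2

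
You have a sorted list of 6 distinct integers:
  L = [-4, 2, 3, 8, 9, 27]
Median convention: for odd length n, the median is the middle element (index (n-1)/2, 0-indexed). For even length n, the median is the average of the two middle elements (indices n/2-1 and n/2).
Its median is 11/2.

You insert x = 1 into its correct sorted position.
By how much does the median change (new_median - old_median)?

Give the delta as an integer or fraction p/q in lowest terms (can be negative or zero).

Old median = 11/2
After inserting x = 1: new sorted = [-4, 1, 2, 3, 8, 9, 27]
New median = 3
Delta = 3 - 11/2 = -5/2

Answer: -5/2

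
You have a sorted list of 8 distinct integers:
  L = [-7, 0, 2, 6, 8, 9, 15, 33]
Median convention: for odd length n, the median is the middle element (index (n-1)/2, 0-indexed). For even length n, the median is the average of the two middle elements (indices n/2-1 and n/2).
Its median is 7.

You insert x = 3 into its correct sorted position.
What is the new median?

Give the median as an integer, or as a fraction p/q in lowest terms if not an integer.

Answer: 6

Derivation:
Old list (sorted, length 8): [-7, 0, 2, 6, 8, 9, 15, 33]
Old median = 7
Insert x = 3
Old length even (8). Middle pair: indices 3,4 = 6,8.
New length odd (9). New median = single middle element.
x = 3: 3 elements are < x, 5 elements are > x.
New sorted list: [-7, 0, 2, 3, 6, 8, 9, 15, 33]
New median = 6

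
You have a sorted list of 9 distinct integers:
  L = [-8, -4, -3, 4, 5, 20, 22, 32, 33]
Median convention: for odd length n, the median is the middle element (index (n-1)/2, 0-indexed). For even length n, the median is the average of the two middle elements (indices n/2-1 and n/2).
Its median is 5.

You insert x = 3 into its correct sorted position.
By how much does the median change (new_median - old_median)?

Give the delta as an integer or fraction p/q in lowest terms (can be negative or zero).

Answer: -1/2

Derivation:
Old median = 5
After inserting x = 3: new sorted = [-8, -4, -3, 3, 4, 5, 20, 22, 32, 33]
New median = 9/2
Delta = 9/2 - 5 = -1/2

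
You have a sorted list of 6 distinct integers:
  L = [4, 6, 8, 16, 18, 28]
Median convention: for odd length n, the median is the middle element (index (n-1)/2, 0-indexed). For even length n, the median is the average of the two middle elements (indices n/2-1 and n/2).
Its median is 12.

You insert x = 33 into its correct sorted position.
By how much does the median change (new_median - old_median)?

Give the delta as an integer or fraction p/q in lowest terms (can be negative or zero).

Answer: 4

Derivation:
Old median = 12
After inserting x = 33: new sorted = [4, 6, 8, 16, 18, 28, 33]
New median = 16
Delta = 16 - 12 = 4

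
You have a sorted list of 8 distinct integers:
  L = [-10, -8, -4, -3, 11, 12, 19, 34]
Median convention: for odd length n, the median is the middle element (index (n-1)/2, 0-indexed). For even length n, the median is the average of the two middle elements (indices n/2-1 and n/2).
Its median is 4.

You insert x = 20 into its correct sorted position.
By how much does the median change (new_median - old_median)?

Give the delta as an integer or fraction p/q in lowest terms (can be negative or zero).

Old median = 4
After inserting x = 20: new sorted = [-10, -8, -4, -3, 11, 12, 19, 20, 34]
New median = 11
Delta = 11 - 4 = 7

Answer: 7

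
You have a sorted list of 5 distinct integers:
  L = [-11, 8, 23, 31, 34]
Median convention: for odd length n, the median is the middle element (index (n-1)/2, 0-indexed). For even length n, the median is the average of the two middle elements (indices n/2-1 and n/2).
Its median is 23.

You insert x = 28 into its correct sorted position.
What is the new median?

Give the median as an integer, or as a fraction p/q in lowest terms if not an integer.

Old list (sorted, length 5): [-11, 8, 23, 31, 34]
Old median = 23
Insert x = 28
Old length odd (5). Middle was index 2 = 23.
New length even (6). New median = avg of two middle elements.
x = 28: 3 elements are < x, 2 elements are > x.
New sorted list: [-11, 8, 23, 28, 31, 34]
New median = 51/2

Answer: 51/2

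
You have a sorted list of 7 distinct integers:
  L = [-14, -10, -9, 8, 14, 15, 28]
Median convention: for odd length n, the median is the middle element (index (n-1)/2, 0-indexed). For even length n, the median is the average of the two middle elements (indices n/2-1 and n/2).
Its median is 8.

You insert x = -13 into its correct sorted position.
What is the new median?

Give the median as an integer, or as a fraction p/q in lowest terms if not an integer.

Answer: -1/2

Derivation:
Old list (sorted, length 7): [-14, -10, -9, 8, 14, 15, 28]
Old median = 8
Insert x = -13
Old length odd (7). Middle was index 3 = 8.
New length even (8). New median = avg of two middle elements.
x = -13: 1 elements are < x, 6 elements are > x.
New sorted list: [-14, -13, -10, -9, 8, 14, 15, 28]
New median = -1/2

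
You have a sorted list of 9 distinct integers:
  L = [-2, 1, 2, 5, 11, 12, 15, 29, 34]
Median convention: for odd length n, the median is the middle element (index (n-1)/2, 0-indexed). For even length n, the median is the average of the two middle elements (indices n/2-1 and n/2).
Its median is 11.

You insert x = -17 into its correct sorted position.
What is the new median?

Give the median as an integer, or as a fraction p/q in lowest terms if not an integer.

Answer: 8

Derivation:
Old list (sorted, length 9): [-2, 1, 2, 5, 11, 12, 15, 29, 34]
Old median = 11
Insert x = -17
Old length odd (9). Middle was index 4 = 11.
New length even (10). New median = avg of two middle elements.
x = -17: 0 elements are < x, 9 elements are > x.
New sorted list: [-17, -2, 1, 2, 5, 11, 12, 15, 29, 34]
New median = 8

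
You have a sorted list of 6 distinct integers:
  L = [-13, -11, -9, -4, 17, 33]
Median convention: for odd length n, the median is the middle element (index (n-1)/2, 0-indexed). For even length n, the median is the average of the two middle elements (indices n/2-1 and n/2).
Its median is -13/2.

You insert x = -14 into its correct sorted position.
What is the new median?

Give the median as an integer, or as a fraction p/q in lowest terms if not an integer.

Old list (sorted, length 6): [-13, -11, -9, -4, 17, 33]
Old median = -13/2
Insert x = -14
Old length even (6). Middle pair: indices 2,3 = -9,-4.
New length odd (7). New median = single middle element.
x = -14: 0 elements are < x, 6 elements are > x.
New sorted list: [-14, -13, -11, -9, -4, 17, 33]
New median = -9

Answer: -9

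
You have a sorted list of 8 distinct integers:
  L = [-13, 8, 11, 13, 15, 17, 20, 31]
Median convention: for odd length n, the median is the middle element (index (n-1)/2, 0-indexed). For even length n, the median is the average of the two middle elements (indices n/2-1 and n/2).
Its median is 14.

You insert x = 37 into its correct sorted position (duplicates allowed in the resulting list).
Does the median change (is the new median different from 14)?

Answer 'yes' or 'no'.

Old median = 14
Insert x = 37
New median = 15
Changed? yes

Answer: yes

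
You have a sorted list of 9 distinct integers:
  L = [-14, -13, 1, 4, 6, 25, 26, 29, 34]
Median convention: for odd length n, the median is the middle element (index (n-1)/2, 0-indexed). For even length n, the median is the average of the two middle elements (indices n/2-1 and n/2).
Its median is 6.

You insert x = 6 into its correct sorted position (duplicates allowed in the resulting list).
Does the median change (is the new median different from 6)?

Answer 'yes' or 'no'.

Answer: no

Derivation:
Old median = 6
Insert x = 6
New median = 6
Changed? no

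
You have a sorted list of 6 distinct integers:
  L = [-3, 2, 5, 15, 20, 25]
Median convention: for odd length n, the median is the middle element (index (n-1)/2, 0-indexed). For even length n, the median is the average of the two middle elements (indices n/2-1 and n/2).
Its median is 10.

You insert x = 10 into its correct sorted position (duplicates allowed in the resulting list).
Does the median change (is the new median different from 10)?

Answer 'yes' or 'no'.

Old median = 10
Insert x = 10
New median = 10
Changed? no

Answer: no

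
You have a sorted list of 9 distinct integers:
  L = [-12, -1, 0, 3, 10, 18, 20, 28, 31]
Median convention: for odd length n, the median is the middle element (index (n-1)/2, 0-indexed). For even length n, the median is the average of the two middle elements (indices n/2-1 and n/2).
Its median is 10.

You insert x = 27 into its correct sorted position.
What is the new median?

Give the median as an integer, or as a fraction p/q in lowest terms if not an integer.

Old list (sorted, length 9): [-12, -1, 0, 3, 10, 18, 20, 28, 31]
Old median = 10
Insert x = 27
Old length odd (9). Middle was index 4 = 10.
New length even (10). New median = avg of two middle elements.
x = 27: 7 elements are < x, 2 elements are > x.
New sorted list: [-12, -1, 0, 3, 10, 18, 20, 27, 28, 31]
New median = 14

Answer: 14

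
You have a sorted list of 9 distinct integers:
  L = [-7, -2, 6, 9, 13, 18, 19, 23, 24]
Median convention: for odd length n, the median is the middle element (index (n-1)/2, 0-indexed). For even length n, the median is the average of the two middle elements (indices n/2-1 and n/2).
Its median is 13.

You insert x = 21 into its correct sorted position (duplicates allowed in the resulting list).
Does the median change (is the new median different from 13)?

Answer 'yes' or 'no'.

Answer: yes

Derivation:
Old median = 13
Insert x = 21
New median = 31/2
Changed? yes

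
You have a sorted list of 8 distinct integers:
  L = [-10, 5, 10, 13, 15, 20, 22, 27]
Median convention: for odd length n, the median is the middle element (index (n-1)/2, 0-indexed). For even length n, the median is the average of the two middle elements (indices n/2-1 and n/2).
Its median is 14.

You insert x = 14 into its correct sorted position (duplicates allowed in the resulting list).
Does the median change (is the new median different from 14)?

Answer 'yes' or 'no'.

Answer: no

Derivation:
Old median = 14
Insert x = 14
New median = 14
Changed? no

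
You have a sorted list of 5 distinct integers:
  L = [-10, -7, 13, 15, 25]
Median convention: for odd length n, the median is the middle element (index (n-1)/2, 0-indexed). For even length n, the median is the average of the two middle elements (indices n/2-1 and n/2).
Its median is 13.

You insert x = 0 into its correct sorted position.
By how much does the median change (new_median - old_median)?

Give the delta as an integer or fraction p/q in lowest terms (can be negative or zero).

Old median = 13
After inserting x = 0: new sorted = [-10, -7, 0, 13, 15, 25]
New median = 13/2
Delta = 13/2 - 13 = -13/2

Answer: -13/2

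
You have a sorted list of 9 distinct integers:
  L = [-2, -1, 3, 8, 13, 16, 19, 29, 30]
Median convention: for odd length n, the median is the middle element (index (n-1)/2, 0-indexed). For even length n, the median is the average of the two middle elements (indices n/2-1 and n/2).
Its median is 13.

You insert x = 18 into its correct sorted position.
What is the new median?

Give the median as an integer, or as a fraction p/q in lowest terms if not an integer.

Old list (sorted, length 9): [-2, -1, 3, 8, 13, 16, 19, 29, 30]
Old median = 13
Insert x = 18
Old length odd (9). Middle was index 4 = 13.
New length even (10). New median = avg of two middle elements.
x = 18: 6 elements are < x, 3 elements are > x.
New sorted list: [-2, -1, 3, 8, 13, 16, 18, 19, 29, 30]
New median = 29/2

Answer: 29/2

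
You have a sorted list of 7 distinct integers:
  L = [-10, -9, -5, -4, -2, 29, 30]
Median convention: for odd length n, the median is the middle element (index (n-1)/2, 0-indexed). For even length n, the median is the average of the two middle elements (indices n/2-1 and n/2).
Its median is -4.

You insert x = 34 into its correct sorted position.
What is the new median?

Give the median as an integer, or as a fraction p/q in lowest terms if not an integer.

Answer: -3

Derivation:
Old list (sorted, length 7): [-10, -9, -5, -4, -2, 29, 30]
Old median = -4
Insert x = 34
Old length odd (7). Middle was index 3 = -4.
New length even (8). New median = avg of two middle elements.
x = 34: 7 elements are < x, 0 elements are > x.
New sorted list: [-10, -9, -5, -4, -2, 29, 30, 34]
New median = -3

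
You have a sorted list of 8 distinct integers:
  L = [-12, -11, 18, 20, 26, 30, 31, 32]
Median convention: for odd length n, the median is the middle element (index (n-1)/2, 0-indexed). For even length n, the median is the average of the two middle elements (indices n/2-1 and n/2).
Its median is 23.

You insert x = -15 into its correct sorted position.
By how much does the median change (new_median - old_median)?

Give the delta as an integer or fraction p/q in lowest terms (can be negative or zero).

Answer: -3

Derivation:
Old median = 23
After inserting x = -15: new sorted = [-15, -12, -11, 18, 20, 26, 30, 31, 32]
New median = 20
Delta = 20 - 23 = -3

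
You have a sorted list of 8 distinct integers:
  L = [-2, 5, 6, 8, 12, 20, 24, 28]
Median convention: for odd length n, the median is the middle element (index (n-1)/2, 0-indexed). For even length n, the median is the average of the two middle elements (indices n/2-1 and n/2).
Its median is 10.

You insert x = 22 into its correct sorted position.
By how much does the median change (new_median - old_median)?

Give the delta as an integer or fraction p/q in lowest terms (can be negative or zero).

Answer: 2

Derivation:
Old median = 10
After inserting x = 22: new sorted = [-2, 5, 6, 8, 12, 20, 22, 24, 28]
New median = 12
Delta = 12 - 10 = 2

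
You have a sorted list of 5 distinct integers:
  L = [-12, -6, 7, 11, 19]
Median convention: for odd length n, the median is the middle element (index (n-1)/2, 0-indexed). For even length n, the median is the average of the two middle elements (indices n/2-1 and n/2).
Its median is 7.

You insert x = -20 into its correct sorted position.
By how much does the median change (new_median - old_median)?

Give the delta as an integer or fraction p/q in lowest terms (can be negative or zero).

Old median = 7
After inserting x = -20: new sorted = [-20, -12, -6, 7, 11, 19]
New median = 1/2
Delta = 1/2 - 7 = -13/2

Answer: -13/2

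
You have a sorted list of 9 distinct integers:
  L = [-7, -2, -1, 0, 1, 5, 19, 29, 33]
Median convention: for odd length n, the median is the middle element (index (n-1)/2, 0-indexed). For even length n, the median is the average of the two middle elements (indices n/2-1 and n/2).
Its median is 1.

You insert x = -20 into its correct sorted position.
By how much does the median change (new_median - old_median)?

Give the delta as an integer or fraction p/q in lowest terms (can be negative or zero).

Old median = 1
After inserting x = -20: new sorted = [-20, -7, -2, -1, 0, 1, 5, 19, 29, 33]
New median = 1/2
Delta = 1/2 - 1 = -1/2

Answer: -1/2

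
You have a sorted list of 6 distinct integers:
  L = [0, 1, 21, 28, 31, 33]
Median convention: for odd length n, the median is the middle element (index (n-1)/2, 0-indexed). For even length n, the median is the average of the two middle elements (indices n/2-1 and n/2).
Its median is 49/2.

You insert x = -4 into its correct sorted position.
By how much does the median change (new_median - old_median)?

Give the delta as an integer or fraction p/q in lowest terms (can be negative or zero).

Old median = 49/2
After inserting x = -4: new sorted = [-4, 0, 1, 21, 28, 31, 33]
New median = 21
Delta = 21 - 49/2 = -7/2

Answer: -7/2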